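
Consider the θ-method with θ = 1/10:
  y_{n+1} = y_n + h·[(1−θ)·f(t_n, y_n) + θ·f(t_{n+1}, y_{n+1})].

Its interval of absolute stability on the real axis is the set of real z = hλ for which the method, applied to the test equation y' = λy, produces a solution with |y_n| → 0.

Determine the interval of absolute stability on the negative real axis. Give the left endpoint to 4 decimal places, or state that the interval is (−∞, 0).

(-2.5000, 0).

Test eqn y'=λy, z=hλ:
  y_{n+1} = y_n + z·[9/10·y_n + 1/10·y_{n+1}] ⇒ (1 − 1/10z)y_{n+1} = (1 + 9/10z)y_n
  so R(z) = (1 + 9/10z)/(1 − 1/10z).

Need |R(x)|<1, x<0.
x=-1.33: |R|=0.1739
R=−1: 1+9/10x = −1+1/10x ⇒ -4/5x=2 ⇒ x=2/(-4/5)=-2.5000
Confirm numerically:
  x=-2.174: |R|=0.78577 <1
  x=-2.045: |R|=0.69780 <1
  x=-1.449: |R|=0.26561 <1
  x=-1.249: |R|=0.11032 <1
  x=-2.992: |R|=1.30296 >1
  x=-2.771: |R|=1.16976 >1
  x=-2.679: |R|=1.11294 >1
Stable set (-2.5000, 0).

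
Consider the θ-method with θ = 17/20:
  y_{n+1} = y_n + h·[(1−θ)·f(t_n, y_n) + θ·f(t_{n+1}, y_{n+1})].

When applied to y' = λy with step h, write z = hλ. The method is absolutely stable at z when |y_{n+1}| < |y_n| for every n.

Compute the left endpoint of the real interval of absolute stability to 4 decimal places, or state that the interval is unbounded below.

Test eqn y'=λy, z=hλ:
  y_{n+1} = y_n + z·[3/20·y_n + 17/20·y_{n+1}] ⇒ (1 − 17/20z)y_{n+1} = (1 + 3/20z)y_n
  ⇒ R(z) = (1 + 3/20z)/(1 − 17/20z).

Solve |R(x)|<1 on ℝ⁻.
x=-1.43: |R|=0.3545
x=-2: |R|=0.2593
x=-10: |R|=0.0526
x=-100: |R|=0.1628
θ=17/20≥1/2 ⇒ |1+3/20x|<|1−17/20x| ∀x<0 ⇒ unbounded interval.

interval (−∞, 0).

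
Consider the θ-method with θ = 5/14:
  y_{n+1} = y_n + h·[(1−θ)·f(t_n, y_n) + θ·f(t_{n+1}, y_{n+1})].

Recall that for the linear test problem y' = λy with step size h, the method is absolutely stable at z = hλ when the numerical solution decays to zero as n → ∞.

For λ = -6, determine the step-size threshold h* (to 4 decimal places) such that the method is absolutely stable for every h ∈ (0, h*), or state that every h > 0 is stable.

Test eqn y'=λy, z=hλ:
  y_{n+1} = y_n + z·[9/14·y_n + 5/14·y_{n+1}] ⇒ (1 − 5/14z)y_{n+1} = (1 + 9/14z)y_n
  so R(z) = (1 + 9/14z)/(1 − 5/14z).

Need |R(x)|<1, x<0.
x=-1.07: |R|=0.2258
R=−1: 1+9/14x = −1+5/14x ⇒ -2/7x=2 ⇒ x=2/(-2/7)=-7.0000
Confirm numerically:
  x=-6.854: |R|=0.98790 <1
  x=-6.350: |R|=0.94317 <1
  x=-4.775: |R|=0.76502 <1
  x=-3.578: |R|=0.57077 <1
  x=-7.590: |R|=1.04543 >1
  x=-7.232: |R|=1.01850 >1
Interval (-7.0000, 0).

(-7.0000,0); λ=-6 ⇒ h* = (7)/6 = 1.1667.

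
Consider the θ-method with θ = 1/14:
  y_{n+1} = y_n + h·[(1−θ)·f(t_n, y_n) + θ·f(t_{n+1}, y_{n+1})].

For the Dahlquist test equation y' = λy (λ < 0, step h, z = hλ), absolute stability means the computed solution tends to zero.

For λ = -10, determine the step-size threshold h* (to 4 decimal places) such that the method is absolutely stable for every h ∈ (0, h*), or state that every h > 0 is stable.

On y'=λy, z=hλ:
  y_{n+1} = y_n + z·[13/14·y_n + 1/14·y_{n+1}] ⇒ (1 − 1/14z)y_{n+1} = (1 + 13/14z)y_n
  R(z) = (1 + 13/14z)/(1 − 1/14z).

Need |R(x)|<1, x<0.
x=-0.65: |R|=0.3788
R=−1: 1+13/14x = −1+1/14x ⇒ -6/7x=2 ⇒ x=2/(-6/7)=-2.3333
Confirm numerically:
  x=-2.102: |R|=0.82760 <1
  x=-1.798: |R|=0.59337 <1
  x=-1.721: |R|=0.53260 <1
  x=-1.050: |R|=0.02326 <1
  x=-2.587: |R|=1.18352 >1
  x=-2.492: |R|=1.11545 >1
  x=-2.358: |R|=1.01810 >1
Stable set (-2.3333, 0).

(-2.3333,0); λ=-10 ⇒ h* = (7/3)/10 = 0.2333.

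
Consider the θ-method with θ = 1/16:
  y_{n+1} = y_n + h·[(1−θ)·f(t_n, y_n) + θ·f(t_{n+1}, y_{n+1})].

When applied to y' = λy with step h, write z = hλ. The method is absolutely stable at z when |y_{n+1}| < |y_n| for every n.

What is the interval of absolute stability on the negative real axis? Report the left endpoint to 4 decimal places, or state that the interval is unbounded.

z∈(-2.2857,0).

Set f=λy, z=hλ:
  y_{n+1} = y_n + z·[15/16·y_n + 1/16·y_{n+1}] ⇒ (1 − 1/16z)y_{n+1} = (1 + 15/16z)y_n
  Hence R(z) = (1 + 15/16z)/(1 − 1/16z).

Need |R(x)|<1, x<0.
x=-0.37: |R|=0.6384
R=−1: 1+15/16x = −1+1/16x ⇒ -7/8x=2 ⇒ x=2/(-7/8)=-2.2857
Confirm numerically:
  x=-1.963: |R|=0.74848 <1
  x=-1.709: |R|=0.54407 <1
  x=-1.080: |R|=0.01171 <1
  x=-0.970: |R|=0.08544 <1
  x=-2.784: |R|=1.37138 >1
  x=-2.735: |R|=1.33574 >1
Stable set (-2.2857, 0).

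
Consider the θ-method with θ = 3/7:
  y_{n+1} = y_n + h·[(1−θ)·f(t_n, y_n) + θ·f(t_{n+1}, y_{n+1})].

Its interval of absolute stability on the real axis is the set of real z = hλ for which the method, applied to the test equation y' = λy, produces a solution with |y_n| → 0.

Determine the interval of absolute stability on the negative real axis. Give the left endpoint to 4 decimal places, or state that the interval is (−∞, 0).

z∈(-14.0000,0).

On y'=λy, z=hλ:
  y_{n+1} = y_n + z·[4/7·y_n + 3/7·y_{n+1}] ⇒ (1 − 3/7z)y_{n+1} = (1 + 4/7z)y_n
  ⇒ R(z) = (1 + 4/7z)/(1 − 3/7z).

Need |R(x)|<1, x<0.
x=-1.03: |R|=0.2854
R=−1: 1+4/7x = −1+3/7x ⇒ -1/7x=2 ⇒ x=2/(-1/7)=-14.0000
Confirm numerically:
  x=-10.947: |R|=0.92337 <1
  x=-10.520: |R|=0.90975 <1
  x=-10.271: |R|=0.90138 <1
  x=-14.547: |R|=1.01080 >1
  x=-14.247: |R|=1.00497 >1
  x=-14.035: |R|=1.00071 >1
So |R|<1 on (-14.0000, 0).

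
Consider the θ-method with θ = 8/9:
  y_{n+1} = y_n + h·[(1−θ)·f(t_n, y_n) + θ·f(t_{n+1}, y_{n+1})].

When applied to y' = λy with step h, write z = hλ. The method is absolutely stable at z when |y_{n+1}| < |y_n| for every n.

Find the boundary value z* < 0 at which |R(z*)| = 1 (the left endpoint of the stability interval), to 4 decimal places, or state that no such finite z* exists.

(−∞, 0) — no finite endpoint.

With y'=λy (z=hλ):
  y_{n+1} = y_n + z·[1/9·y_n + 8/9·y_{n+1}] ⇒ (1 − 8/9z)y_{n+1} = (1 + 1/9z)y_n
  ⇒ R(z) = (1 + 1/9z)/(1 − 8/9z).

Need |R(x)|<1, x<0.
x=-1.1: |R|=0.4438
x=-2: |R|=0.2800
x=-10: |R|=0.0112
x=-100: |R|=0.1125
θ=8/9≥1/2 ⇒ |1+1/9x|<|1−8/9x| ∀x<0 ⇒ unbounded interval.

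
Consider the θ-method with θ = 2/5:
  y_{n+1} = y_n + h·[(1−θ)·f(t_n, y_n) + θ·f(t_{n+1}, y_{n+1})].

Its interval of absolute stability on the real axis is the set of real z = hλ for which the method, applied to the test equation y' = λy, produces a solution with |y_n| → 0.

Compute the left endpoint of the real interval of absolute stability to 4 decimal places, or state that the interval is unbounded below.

left endpoint -10.0000.

Test eqn y'=λy, z=hλ:
  y_{n+1} = y_n + z·[3/5·y_n + 2/5·y_{n+1}] ⇒ (1 − 2/5z)y_{n+1} = (1 + 3/5z)y_n
  ⇒ R(z) = (1 + 3/5z)/(1 − 2/5z).

Need |R(x)|<1, x<0.
x=-0.99: |R|=0.2908
R=−1: 1+3/5x = −1+2/5x ⇒ -1/5x=2 ⇒ x=2/(-1/5)=-10.0000
Confirm numerically:
  x=-9.868: |R|=0.99466 <1
  x=-9.190: |R|=0.96536 <1
  x=-6.294: |R|=0.78929 <1
  x=-5.046: |R|=0.67175 <1
  x=-10.515: |R|=1.01978 >1
  x=-10.299: |R|=1.01168 >1
  x=-10.054: |R|=1.00215 >1
Stable set (-10.0000, 0).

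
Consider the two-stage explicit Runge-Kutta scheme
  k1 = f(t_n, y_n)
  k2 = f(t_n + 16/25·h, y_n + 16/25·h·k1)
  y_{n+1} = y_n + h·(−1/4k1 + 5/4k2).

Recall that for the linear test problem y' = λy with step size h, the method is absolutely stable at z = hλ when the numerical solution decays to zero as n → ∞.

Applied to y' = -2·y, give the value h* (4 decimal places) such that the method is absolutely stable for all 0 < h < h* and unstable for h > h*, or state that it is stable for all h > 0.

(-1.2500,0); λ=-2 ⇒ h* = (5/4)/2 = 0.6250.

Set f=λy, z=hλ:
  k1=λy_n ⇒ h·k1=z·y_n;  k2=λ(1+16/25z)y_n ⇒ h·k2=z(1+16/25z)y_n
  y_{n+1}/y_n = 1 − 1/4z + 5/4z(1+16/25z) = 1 + z + 4/5z²
  Hence R(z) = 1 + z + 4/5z².

Find x<0 with |R(x)|<1.
x=-1.27: |R|=1.0203
R=1: x+4/5x²=0 ⇒ x=−5/4=-1.2500; min R=1−1/(4·4/5)=0.6875>−1
Confirm numerically:
  x=-1.063: |R|=0.84098 <1
  x=-0.780: |R|=0.70672 <1
  x=-0.775: |R|=0.70550 <1
  x=-1.740: |R|=1.68208 >1
  x=-1.492: |R|=1.28885 >1
Stable set (-1.2500, 0).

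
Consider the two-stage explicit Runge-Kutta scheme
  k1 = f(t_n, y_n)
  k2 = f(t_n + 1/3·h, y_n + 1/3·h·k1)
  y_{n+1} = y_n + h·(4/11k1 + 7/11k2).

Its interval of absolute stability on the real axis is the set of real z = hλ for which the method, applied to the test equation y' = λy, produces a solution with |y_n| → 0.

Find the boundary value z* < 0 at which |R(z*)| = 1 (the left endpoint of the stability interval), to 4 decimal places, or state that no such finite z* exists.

With y'=λy (z=hλ):
  k1=λy_n ⇒ h·k1=z·y_n;  k2=λ(1+1/3z)y_n ⇒ h·k2=z(1+1/3z)y_n
  y_{n+1}/y_n = 1 + 4/11z + 7/11z(1+1/3z) = 1 + z + 7/33z²
  ⇒ R(z) = 1 + z + 7/33z².

Find x<0 with |R(x)|<1.
x=-1.5: |R|=0.0227
R=1: x+7/33x²=0 ⇒ x=−33/7=-4.7143; min R=1−1/(4·7/33)=-0.1786>−1
Confirm numerically:
  x=-3.824: |R|=0.27784 <1
  x=-3.049: |R|=0.07704 <1
  x=-2.679: |R|=0.15660 <1
  x=-2.358: |R|=0.17857 <1
  x=-5.069: |R|=1.38140 >1
  x=-4.807: |R|=1.09454 >1
  x=-4.737: |R|=1.02282 >1
So |R|<1 on (-4.7143, 0).

z* = -4.7143.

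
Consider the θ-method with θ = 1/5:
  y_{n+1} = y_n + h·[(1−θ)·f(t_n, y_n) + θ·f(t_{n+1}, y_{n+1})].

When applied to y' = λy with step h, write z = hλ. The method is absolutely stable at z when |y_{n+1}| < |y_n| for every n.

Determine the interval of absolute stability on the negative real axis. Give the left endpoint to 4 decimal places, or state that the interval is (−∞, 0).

With y'=λy (z=hλ):
  y_{n+1} = y_n + z·[4/5·y_n + 1/5·y_{n+1}] ⇒ (1 − 1/5z)y_{n+1} = (1 + 4/5z)y_n
  so R(z) = (1 + 4/5z)/(1 − 1/5z).

Boundary: |R(x)|=1, x<0.
x=-1.31: |R|=0.0380
R=−1: 1+4/5x = −1+1/5x ⇒ -3/5x=2 ⇒ x=2/(-3/5)=-3.3333
Confirm numerically:
  x=-3.047: |R|=0.89325 <1
  x=-2.742: |R|=0.77086 <1
  x=-2.597: |R|=0.70923 <1
  x=-2.578: |R|=0.70098 <1
  x=-3.689: |R|=1.12280 >1
  x=-3.671: |R|=1.11683 >1
  x=-3.625: |R|=1.10145 >1
Stable set (-3.3333, 0).

z∈(-3.3333,0).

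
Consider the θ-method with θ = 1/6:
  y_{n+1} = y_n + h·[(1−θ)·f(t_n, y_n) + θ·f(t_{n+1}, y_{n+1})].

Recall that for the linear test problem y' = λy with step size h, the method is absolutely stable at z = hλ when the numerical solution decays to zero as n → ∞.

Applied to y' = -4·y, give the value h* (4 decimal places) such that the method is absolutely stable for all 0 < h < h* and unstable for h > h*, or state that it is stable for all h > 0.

Set f=λy, z=hλ:
  y_{n+1} = y_n + z·[5/6·y_n + 1/6·y_{n+1}] ⇒ (1 − 1/6z)y_{n+1} = (1 + 5/6z)y_n
  so R(z) = (1 + 5/6z)/(1 − 1/6z).

Find x<0 with |R(x)|<1.
x=-1.05: |R|=0.1064
R=−1: 1+5/6x = −1+1/6x ⇒ -2/3x=2 ⇒ x=2/(-2/3)=-3.0000
Confirm numerically:
  x=-2.780: |R|=0.89977 <1
  x=-2.064: |R|=0.53571 <1
  x=-1.520: |R|=0.21277 <1
  x=-1.279: |R|=0.05427 <1
  x=-3.509: |R|=1.21411 >1
  x=-3.498: |R|=1.20973 >1
Stable set (-3.0000, 0).

(-3.0000,0); λ=-4 ⇒ h* = (3)/4 = 0.7500.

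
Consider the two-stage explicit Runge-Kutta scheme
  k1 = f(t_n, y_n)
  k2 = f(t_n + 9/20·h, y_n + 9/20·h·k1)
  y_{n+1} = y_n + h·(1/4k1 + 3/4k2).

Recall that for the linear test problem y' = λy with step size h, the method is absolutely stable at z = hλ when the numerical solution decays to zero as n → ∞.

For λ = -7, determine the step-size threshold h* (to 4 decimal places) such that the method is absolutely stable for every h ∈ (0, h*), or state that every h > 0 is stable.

(-2.9630,0); λ=-7 ⇒ h* = (80/27)/7 = 0.4233.

Set f=λy, z=hλ:
  k1=λy_n ⇒ h·k1=z·y_n;  k2=λ(1+9/20z)y_n ⇒ h·k2=z(1+9/20z)y_n
  y_{n+1}/y_n = 1 + 1/4z + 3/4z(1+9/20z) = 1 + z + 27/80z²
  ⇒ R(z) = 1 + z + 27/80z².

Need |R(x)|<1, x<0.
x=-0.39: |R|=0.6613
R=1: x+27/80x²=0 ⇒ x=−80/27=-2.9630; min R=1−1/(4·27/80)=0.2593>−1
Confirm numerically:
  x=-2.941: |R|=0.97820 <1
  x=-2.185: |R|=0.42630 <1
  x=-1.845: |R|=0.30386 <1
  x=-1.734: |R|=0.28078 <1
  x=-3.299: |R|=1.37415 >1
  x=-3.148: |R|=1.19659 >1
  x=-3.048: |R|=1.08748 >1
Stable set (-2.9630, 0).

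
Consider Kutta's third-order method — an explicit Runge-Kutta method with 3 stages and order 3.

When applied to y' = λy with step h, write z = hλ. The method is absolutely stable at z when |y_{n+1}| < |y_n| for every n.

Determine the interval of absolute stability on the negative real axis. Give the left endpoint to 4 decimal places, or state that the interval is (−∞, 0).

Set f=λy, z=hλ:
  order 3, 3-stage ⇒ R(z)=1+z+z^2/2+z^3/6
  (e.g. R(-1.14)=0.26288, |R|=0.26288)

Find x<0 with |R(x)|<1.
x=-1.14: |R|=0.2629
|R(-2.63)|=1.2035 |R(-2.41)|=0.8389 |R(-1.89)|=0.2292
Bisect:
  x_lo=-3.3878 |R|=3.1296  x_hi=-0.0981 |R|=0.9065
  mid=-1.74296 |R|=0.10650 →hi
  mid=-2.56539 |R|=1.08867 →lo
  mid=-2.15417 |R|=0.50000 →hi
  mid=-2.35978 |R|=0.76560 →hi
  mid=-2.46258 |R|=0.91941 →hi
  mid=-2.51399 |R|=1.00204 →lo
  mid=-2.48828 |R|=0.96023 →hi
  ...
  [-2.51278,-2.51258] ⇒ x*=-2.5127
Stable set (-2.5127, 0).

(-2.5127, 0).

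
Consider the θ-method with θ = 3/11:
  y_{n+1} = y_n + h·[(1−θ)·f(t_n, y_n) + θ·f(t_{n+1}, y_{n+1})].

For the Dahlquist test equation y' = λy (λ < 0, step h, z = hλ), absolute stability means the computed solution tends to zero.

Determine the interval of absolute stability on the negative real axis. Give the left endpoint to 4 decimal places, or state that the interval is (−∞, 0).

z∈(-4.4000,0).

Set f=λy, z=hλ:
  y_{n+1} = y_n + z·[8/11·y_n + 3/11·y_{n+1}] ⇒ (1 − 3/11z)y_{n+1} = (1 + 8/11z)y_n
  so R(z) = (1 + 8/11z)/(1 − 3/11z).

Need |R(x)|<1, x<0.
x=-0.64: |R|=0.4551
R=−1: 1+8/11x = −1+3/11x ⇒ -5/11x=2 ⇒ x=2/(-5/11)=-4.4000
Confirm numerically:
  x=-3.164: |R|=0.69842 <1
  x=-2.897: |R|=0.61835 <1
  x=-2.143: |R|=0.35252 <1
  x=-4.716: |R|=1.06283 >1
  x=-4.666: |R|=1.05320 >1
  x=-4.501: |R|=1.02061 >1
Interval (-4.4000, 0).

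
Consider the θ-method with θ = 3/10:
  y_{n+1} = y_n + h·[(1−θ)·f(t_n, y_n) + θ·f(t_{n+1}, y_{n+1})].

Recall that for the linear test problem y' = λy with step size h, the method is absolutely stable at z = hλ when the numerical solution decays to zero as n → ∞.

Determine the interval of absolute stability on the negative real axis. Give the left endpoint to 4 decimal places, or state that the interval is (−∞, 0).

On y'=λy, z=hλ:
  y_{n+1} = y_n + z·[7/10·y_n + 3/10·y_{n+1}] ⇒ (1 − 3/10z)y_{n+1} = (1 + 7/10z)y_n
  Hence R(z) = (1 + 7/10z)/(1 − 3/10z).

Need |R(x)|<1, x<0.
x=-0.39: |R|=0.6509
R=−1: 1+7/10x = −1+3/10x ⇒ -2/5x=2 ⇒ x=2/(-2/5)=-5.0000
Confirm numerically:
  x=-4.848: |R|=0.97523 <1
  x=-3.653: |R|=0.74293 <1
  x=-2.218: |R|=0.33181 <1
  x=-5.429: |R|=1.06528 >1
  x=-5.413: |R|=1.06296 >1
Stable set (-5.0000, 0).

z∈(-5.0000,0).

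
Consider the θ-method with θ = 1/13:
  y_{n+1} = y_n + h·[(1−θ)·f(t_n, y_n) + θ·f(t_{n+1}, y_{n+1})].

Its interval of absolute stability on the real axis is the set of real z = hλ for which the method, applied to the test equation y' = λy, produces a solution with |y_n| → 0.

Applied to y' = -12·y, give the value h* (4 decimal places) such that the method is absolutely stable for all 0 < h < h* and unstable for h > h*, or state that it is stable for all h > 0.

Test eqn y'=λy, z=hλ:
  y_{n+1} = y_n + z·[12/13·y_n + 1/13·y_{n+1}] ⇒ (1 − 1/13z)y_{n+1} = (1 + 12/13z)y_n
  so R(z) = (1 + 12/13z)/(1 − 1/13z).

Need |R(x)|<1, x<0.
x=-1.56: |R|=0.3929
R=−1: 1+12/13x = −1+1/13x ⇒ -11/13x=2 ⇒ x=2/(-11/13)=-2.3636
Confirm numerically:
  x=-2.280: |R|=0.93979 <1
  x=-1.495: |R|=0.34081 <1
  x=-1.260: |R|=0.14867 <1
  x=-1.120: |R|=0.03116 <1
  x=-2.507: |R|=1.10170 >1
  x=-2.418: |R|=1.03879 >1
Stable set (-2.3636, 0).

(-2.3636,0); λ=-12 ⇒ h* = (26/11)/12 = 0.1970.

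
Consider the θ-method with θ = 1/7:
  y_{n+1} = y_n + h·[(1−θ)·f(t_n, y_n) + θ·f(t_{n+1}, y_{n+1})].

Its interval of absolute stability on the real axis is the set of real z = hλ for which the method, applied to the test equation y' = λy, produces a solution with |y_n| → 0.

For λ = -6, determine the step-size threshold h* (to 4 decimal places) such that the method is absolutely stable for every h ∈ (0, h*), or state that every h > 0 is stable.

(-2.8000,0); λ=-6 ⇒ h* = (14/5)/6 = 0.4667.

Set f=λy, z=hλ:
  y_{n+1} = y_n + z·[6/7·y_n + 1/7·y_{n+1}] ⇒ (1 − 1/7z)y_{n+1} = (1 + 6/7z)y_n
  ⇒ R(z) = (1 + 6/7z)/(1 − 1/7z).

Solve |R(x)|<1 on ℝ⁻.
x=-1.48: |R|=0.2217
R=−1: 1+6/7x = −1+1/7x ⇒ -5/7x=2 ⇒ x=2/(-5/7)=-2.8000
Confirm numerically:
  x=-2.780: |R|=0.98978 <1
  x=-1.735: |R|=0.39038 <1
  x=-1.266: |R|=0.07210 <1
  x=-3.138: |R|=1.16670 >1
  x=-2.976: |R|=1.08821 >1
  x=-2.940: |R|=1.07042 >1
So |R|<1 on (-2.8000, 0).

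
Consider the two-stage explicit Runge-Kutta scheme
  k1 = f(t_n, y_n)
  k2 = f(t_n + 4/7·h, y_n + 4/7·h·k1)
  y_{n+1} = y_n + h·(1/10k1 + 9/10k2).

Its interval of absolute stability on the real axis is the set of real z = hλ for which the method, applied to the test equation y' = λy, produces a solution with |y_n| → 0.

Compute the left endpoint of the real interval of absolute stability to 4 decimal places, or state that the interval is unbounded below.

On y'=λy, z=hλ:
  k1=λy_n ⇒ h·k1=z·y_n;  k2=λ(1+4/7z)y_n ⇒ h·k2=z(1+4/7z)y_n
  y_{n+1}/y_n = 1 + 1/10z + 9/10z(1+4/7z) = 1 + z + 18/35z²
  R(z) = 1 + z + 18/35z².

Solve |R(x)|<1 on ℝ⁻.
x=-1.58: |R|=0.7039
R=1: x+18/35x²=0 ⇒ x=−35/18=-1.9444; min R=1−1/(4·18/35)=0.5139>−1
Confirm numerically:
  x=-1.403: |R|=0.60932 <1
  x=-1.034: |R|=0.51585 <1
  x=-0.849: |R|=0.52170 <1
  x=-2.491: |R|=1.70018 >1
  x=-2.412: |R|=1.57998 >1
Interval (-1.9444, 0).

left endpoint -1.9444.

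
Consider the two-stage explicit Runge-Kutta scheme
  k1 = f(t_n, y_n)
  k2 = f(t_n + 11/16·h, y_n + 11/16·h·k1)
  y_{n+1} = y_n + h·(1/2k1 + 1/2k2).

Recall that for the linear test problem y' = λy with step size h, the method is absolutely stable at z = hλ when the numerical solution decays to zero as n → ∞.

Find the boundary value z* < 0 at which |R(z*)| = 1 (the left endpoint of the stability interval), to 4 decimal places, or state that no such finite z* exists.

With y'=λy (z=hλ):
  k1=λy_n ⇒ h·k1=z·y_n;  k2=λ(1+11/16z)y_n ⇒ h·k2=z(1+11/16z)y_n
  y_{n+1}/y_n = 1 + 1/2z + 1/2z(1+11/16z) = 1 + z + 11/32z²
  R(z) = 1 + z + 11/32z².

Solve |R(x)|<1 on ℝ⁻.
x=-1.58: |R|=0.2781
R=1: x+11/32x²=0 ⇒ x=−32/11=-2.9091; min R=1−1/(4·11/32)=0.2727>−1
Confirm numerically:
  x=-2.662: |R|=0.77390 <1
  x=-2.308: |R|=0.52311 <1
  x=-2.186: |R|=0.45664 <1
  x=-1.399: |R|=0.27379 <1
  x=-3.296: |R|=1.43837 >1
  x=-3.192: |R|=1.31042 >1
  x=-3.105: |R|=1.20910 >1
Interval (-2.9091, 0).

z* = -2.9091.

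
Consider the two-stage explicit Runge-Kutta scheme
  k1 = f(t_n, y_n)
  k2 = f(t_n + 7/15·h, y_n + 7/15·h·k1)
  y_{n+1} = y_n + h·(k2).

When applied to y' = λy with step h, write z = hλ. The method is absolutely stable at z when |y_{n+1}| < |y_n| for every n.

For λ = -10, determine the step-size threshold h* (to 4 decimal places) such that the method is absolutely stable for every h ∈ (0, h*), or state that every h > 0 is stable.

Set f=λy, z=hλ:
  k1=λy_n ⇒ h·k1=z·y_n;  k2=λ(1+7/15z)y_n ⇒ h·k2=z(1+7/15z)y_n
  y_{n+1}/y_n = 1 + z(1+7/15z) = 1 + z + 7/15z²
  so R(z) = 1 + z + 7/15z².

Boundary: |R(x)|=1, x<0.
x=-1.05: |R|=0.4645
R=1: x+7/15x²=0 ⇒ x=−15/7=-2.1429; min R=1−1/(4·7/15)=0.4643>−1
Confirm numerically:
  x=-2.064: |R|=0.92404 <1
  x=-1.480: |R|=0.54219 <1
  x=-1.273: |R|=0.48325 <1
  x=-0.905: |R|=0.47721 <1
  x=-2.430: |R|=1.32562 >1
  x=-2.303: |R|=1.17211 >1
Interval (-2.1429, 0).

(-2.1429,0); λ=-10 ⇒ h* = (15/7)/10 = 0.2143.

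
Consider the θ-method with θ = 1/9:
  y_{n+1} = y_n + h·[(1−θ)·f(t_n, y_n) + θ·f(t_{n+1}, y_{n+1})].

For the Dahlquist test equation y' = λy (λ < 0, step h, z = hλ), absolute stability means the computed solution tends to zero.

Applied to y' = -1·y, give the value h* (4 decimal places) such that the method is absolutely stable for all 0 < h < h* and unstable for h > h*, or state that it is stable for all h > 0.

(-2.5714,0); λ=-1 ⇒ h* = (18/7)/1 = 2.5714.

Test eqn y'=λy, z=hλ:
  y_{n+1} = y_n + z·[8/9·y_n + 1/9·y_{n+1}] ⇒ (1 − 1/9z)y_{n+1} = (1 + 8/9z)y_n
  so R(z) = (1 + 8/9z)/(1 − 1/9z).

Find x<0 with |R(x)|<1.
x=-1.73: |R|=0.4511
R=−1: 1+8/9x = −1+1/9x ⇒ -7/9x=2 ⇒ x=2/(-7/9)=-2.5714
Confirm numerically:
  x=-2.392: |R|=0.88975 <1
  x=-1.877: |R|=0.55309 <1
  x=-1.524: |R|=0.30331 <1
  x=-1.191: |R|=0.05181 <1
  x=-2.738: |R|=1.09934 >1
  x=-2.655: |R|=1.05019 >1
Interval (-2.5714, 0).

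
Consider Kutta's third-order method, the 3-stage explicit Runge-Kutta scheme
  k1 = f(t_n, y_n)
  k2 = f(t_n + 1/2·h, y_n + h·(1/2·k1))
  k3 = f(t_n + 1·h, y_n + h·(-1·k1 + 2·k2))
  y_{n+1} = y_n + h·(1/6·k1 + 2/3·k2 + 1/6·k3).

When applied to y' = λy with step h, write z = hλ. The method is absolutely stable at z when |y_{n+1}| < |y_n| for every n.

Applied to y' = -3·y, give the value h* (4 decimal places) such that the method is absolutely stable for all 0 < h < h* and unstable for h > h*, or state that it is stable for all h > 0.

Set f=λy, z=hλ:
  order 3, 3-stage ⇒ R(z)=1+z+z^2/2+z^3/6
  (e.g. R(-1.24)=0.21103, |R|=0.21103)

Boundary: |R(x)|=1, x<0.
x=-1.24: |R|=0.2110
|R(-2.02)|=0.3535 |R(-1.93)|=0.2657 |R(-0.89)|=0.3886
Bisect:
  x_lo=-2.8299 |R|=1.6028  x_hi=-0.3730 |R|=0.6879
  mid=-1.60146 |R|=0.00366 →hi
  mid=-2.21567 |R|=0.57394 →hi
  mid=-2.52278 |R|=1.01658 →lo
  mid=-2.36923 |R|=0.77911 →hi
  mid=-2.44600 |R|=0.89358 →hi
  mid=-2.48439 |R|=0.95399 →hi
  mid=-2.50359 |R|=0.98500 →hi
  mid=-2.51318 |R|=1.00072 →lo
  mid=-2.50838 |R|=0.99284 →hi
  mid=-2.51078 |R|=0.99678 →hi
  ...
  [-2.51288,-2.51273] ⇒ x*=-2.5127
Stable set (-2.5127, 0).

(-2.5127,0); λ=-3 ⇒ h* = 0.8376.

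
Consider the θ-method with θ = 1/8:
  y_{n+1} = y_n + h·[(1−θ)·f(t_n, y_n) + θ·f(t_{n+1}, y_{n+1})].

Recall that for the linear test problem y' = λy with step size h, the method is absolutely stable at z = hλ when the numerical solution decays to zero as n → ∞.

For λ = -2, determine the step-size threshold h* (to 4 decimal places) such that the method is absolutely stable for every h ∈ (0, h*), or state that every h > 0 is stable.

(-2.6667,0); λ=-2 ⇒ h* = (8/3)/2 = 1.3333.

Set f=λy, z=hλ:
  y_{n+1} = y_n + z·[7/8·y_n + 1/8·y_{n+1}] ⇒ (1 − 1/8z)y_{n+1} = (1 + 7/8z)y_n
  R(z) = (1 + 7/8z)/(1 − 1/8z).

Find x<0 with |R(x)|<1.
x=-0.81: |R|=0.2645
R=−1: 1+7/8x = −1+1/8x ⇒ -3/4x=2 ⇒ x=2/(-3/4)=-2.6667
Confirm numerically:
  x=-2.389: |R|=0.83964 <1
  x=-2.227: |R|=0.74206 <1
  x=-1.750: |R|=0.43590 <1
  x=-3.242: |R|=1.30706 >1
  x=-3.036: |R|=1.20080 >1
  x=-3.035: |R|=1.20027 >1
Stable set (-2.6667, 0).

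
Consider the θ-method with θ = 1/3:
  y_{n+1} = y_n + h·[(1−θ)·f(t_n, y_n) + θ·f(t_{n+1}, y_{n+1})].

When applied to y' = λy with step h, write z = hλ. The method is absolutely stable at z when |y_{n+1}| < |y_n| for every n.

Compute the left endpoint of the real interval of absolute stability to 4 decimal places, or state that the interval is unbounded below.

z* = -6.0000.

With y'=λy (z=hλ):
  y_{n+1} = y_n + z·[2/3·y_n + 1/3·y_{n+1}] ⇒ (1 − 1/3z)y_{n+1} = (1 + 2/3z)y_n
  Hence R(z) = (1 + 2/3z)/(1 − 1/3z).

Boundary: |R(x)|=1, x<0.
x=-0.49: |R|=0.5788
R=−1: 1+2/3x = −1+1/3x ⇒ -1/3x=2 ⇒ x=2/(-1/3)=-6.0000
Confirm numerically:
  x=-5.811: |R|=0.97855 <1
  x=-5.404: |R|=0.92908 <1
  x=-4.857: |R|=0.85452 <1
  x=-4.114: |R|=0.73489 <1
  x=-6.293: |R|=1.03153 >1
  x=-6.227: |R|=1.02460 >1
Interval (-6.0000, 0).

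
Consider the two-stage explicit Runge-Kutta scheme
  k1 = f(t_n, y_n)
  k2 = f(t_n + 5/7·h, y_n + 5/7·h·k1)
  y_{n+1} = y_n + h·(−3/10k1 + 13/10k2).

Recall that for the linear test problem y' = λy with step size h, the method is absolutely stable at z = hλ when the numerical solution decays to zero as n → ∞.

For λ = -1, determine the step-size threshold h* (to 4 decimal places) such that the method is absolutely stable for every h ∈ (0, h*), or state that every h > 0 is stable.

(-1.0769,0); λ=-1 ⇒ h* = (14/13)/1 = 1.0769.

Set f=λy, z=hλ:
  k1=λy_n ⇒ h·k1=z·y_n;  k2=λ(1+5/7z)y_n ⇒ h·k2=z(1+5/7z)y_n
  y_{n+1}/y_n = 1 − 3/10z + 13/10z(1+5/7z) = 1 + z + 13/14z²
  Hence R(z) = 1 + z + 13/14z².

Find x<0 with |R(x)|<1.
x=-0.76: |R|=0.7763
R=1: x+13/14x²=0 ⇒ x=−14/13=-1.0769; min R=1−1/(4·13/14)=0.7308>−1
Confirm numerically:
  x=-0.971: |R|=0.90450 <1
  x=-0.545: |R|=0.73081 <1
  x=-0.496: |R|=0.73244 <1
  x=-1.513: |R|=1.61266 >1
  x=-1.163: |R|=1.09296 >1
Stable set (-1.0769, 0).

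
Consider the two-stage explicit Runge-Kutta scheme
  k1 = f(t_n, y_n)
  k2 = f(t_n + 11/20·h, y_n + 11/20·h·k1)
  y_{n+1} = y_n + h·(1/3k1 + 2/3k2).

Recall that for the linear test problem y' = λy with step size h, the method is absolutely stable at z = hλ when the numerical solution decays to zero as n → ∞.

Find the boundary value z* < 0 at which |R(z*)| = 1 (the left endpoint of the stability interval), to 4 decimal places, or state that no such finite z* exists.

Test eqn y'=λy, z=hλ:
  k1=λy_n ⇒ h·k1=z·y_n;  k2=λ(1+11/20z)y_n ⇒ h·k2=z(1+11/20z)y_n
  y_{n+1}/y_n = 1 + 1/3z + 2/3z(1+11/20z) = 1 + z + 11/30z²
  R(z) = 1 + z + 11/30z².

Boundary: |R(x)|=1, x<0.
x=-0.46: |R|=0.6176
R=1: x+11/30x²=0 ⇒ x=−30/11=-2.7273; min R=1−1/(4·11/30)=0.3182>−1
Confirm numerically:
  x=-2.193: |R|=0.57039 <1
  x=-1.695: |R|=0.35844 <1
  x=-1.503: |R|=0.32530 <1
  x=-3.225: |R|=1.58856 >1
  x=-2.922: |R|=1.20863 >1
  x=-2.876: |R|=1.15684 >1
So |R|<1 on (-2.7273, 0).

left endpoint -2.7273.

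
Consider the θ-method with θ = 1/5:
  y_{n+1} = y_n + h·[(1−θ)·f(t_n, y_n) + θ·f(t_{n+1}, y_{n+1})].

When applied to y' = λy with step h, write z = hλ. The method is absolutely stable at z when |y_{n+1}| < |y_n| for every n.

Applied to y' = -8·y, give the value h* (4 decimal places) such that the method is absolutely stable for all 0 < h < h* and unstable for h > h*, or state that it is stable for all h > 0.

(-3.3333,0); λ=-8 ⇒ h* = (10/3)/8 = 0.4167.

Set f=λy, z=hλ:
  y_{n+1} = y_n + z·[4/5·y_n + 1/5·y_{n+1}] ⇒ (1 − 1/5z)y_{n+1} = (1 + 4/5z)y_n
  so R(z) = (1 + 4/5z)/(1 − 1/5z).

Need |R(x)|<1, x<0.
x=-1.73: |R|=0.2853
R=−1: 1+4/5x = −1+1/5x ⇒ -3/5x=2 ⇒ x=2/(-3/5)=-3.3333
Confirm numerically:
  x=-3.109: |R|=0.91701 <1
  x=-3.035: |R|=0.88861 <1
  x=-2.435: |R|=0.63753 <1
  x=-1.507: |R|=0.15798 <1
  x=-3.921: |R|=1.19762 >1
  x=-3.765: |R|=1.14775 >1
Stable set (-3.3333, 0).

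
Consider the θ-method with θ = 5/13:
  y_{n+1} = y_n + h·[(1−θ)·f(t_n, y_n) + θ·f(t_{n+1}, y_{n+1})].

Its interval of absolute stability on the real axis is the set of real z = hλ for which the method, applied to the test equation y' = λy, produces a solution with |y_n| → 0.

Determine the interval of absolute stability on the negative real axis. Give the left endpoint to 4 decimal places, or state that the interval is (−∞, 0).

(-8.6667, 0).

With y'=λy (z=hλ):
  y_{n+1} = y_n + z·[8/13·y_n + 5/13·y_{n+1}] ⇒ (1 − 5/13z)y_{n+1} = (1 + 8/13z)y_n
  Hence R(z) = (1 + 8/13z)/(1 − 5/13z).

Solve |R(x)|<1 on ℝ⁻.
x=-1.53: |R|=0.0368
R=−1: 1+8/13x = −1+5/13x ⇒ -3/13x=2 ⇒ x=2/(-3/13)=-8.6667
Confirm numerically:
  x=-7.959: |R|=0.95979 <1
  x=-6.509: |R|=0.85788 <1
  x=-5.370: |R|=0.75182 <1
  x=-9.140: |R|=1.02419 >1
  x=-9.006: |R|=1.01754 >1
  x=-9.002: |R|=1.01734 >1
So |R|<1 on (-8.6667, 0).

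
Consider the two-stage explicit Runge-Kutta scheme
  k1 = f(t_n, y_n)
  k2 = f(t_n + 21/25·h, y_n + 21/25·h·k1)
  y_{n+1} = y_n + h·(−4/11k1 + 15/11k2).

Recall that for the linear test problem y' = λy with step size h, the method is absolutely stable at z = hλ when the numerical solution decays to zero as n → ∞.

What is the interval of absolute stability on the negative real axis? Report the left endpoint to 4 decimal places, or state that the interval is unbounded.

Set f=λy, z=hλ:
  k1=λy_n ⇒ h·k1=z·y_n;  k2=λ(1+21/25z)y_n ⇒ h·k2=z(1+21/25z)y_n
  y_{n+1}/y_n = 1 − 4/11z + 15/11z(1+21/25z) = 1 + z + 63/55z²
  Hence R(z) = 1 + z + 63/55z².

Need |R(x)|<1, x<0.
x=-1.56: |R|=2.2276
R=1: x+63/55x²=0 ⇒ x=−55/63=-0.8730; min R=1−1/(4·63/55)=0.7817>−1
Confirm numerically:
  x=-0.825: |R|=0.95462 <1
  x=-0.812: |R|=0.94325 <1
  x=-0.672: |R|=0.84527 <1
  x=-1.307: |R|=1.64972 >1
  x=-1.103: |R|=1.29057 >1
  x=-0.894: |R|=1.02149 >1
Interval (-0.8730, 0).

(-0.8730, 0).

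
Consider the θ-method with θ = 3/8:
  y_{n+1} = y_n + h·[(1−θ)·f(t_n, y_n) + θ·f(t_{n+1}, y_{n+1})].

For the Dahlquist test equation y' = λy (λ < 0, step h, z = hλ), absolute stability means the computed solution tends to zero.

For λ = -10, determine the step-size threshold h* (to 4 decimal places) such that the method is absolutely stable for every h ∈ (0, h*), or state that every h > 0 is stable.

(-8.0000,0); λ=-10 ⇒ h* = (8)/10 = 0.8000.

Test eqn y'=λy, z=hλ:
  y_{n+1} = y_n + z·[5/8·y_n + 3/8·y_{n+1}] ⇒ (1 − 3/8z)y_{n+1} = (1 + 5/8z)y_n
  so R(z) = (1 + 5/8z)/(1 − 3/8z).

Find x<0 with |R(x)|<1.
x=-0.91: |R|=0.3215
R=−1: 1+5/8x = −1+3/8x ⇒ -1/4x=2 ⇒ x=2/(-1/4)=-8.0000
Confirm numerically:
  x=-4.809: |R|=0.71543 <1
  x=-4.098: |R|=0.61545 <1
  x=-3.587: |R|=0.52956 <1
  x=-8.311: |R|=1.01889 >1
  x=-8.269: |R|=1.01640 >1
Stable set (-8.0000, 0).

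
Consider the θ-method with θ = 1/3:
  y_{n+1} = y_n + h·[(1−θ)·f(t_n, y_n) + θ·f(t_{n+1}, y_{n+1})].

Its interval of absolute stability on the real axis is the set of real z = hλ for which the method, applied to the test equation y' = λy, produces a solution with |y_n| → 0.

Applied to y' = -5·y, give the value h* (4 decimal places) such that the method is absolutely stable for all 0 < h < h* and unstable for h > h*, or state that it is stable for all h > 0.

(-6.0000,0); λ=-5 ⇒ h* = (6)/5 = 1.2000.

On y'=λy, z=hλ:
  y_{n+1} = y_n + z·[2/3·y_n + 1/3·y_{n+1}] ⇒ (1 − 1/3z)y_{n+1} = (1 + 2/3z)y_n
  ⇒ R(z) = (1 + 2/3z)/(1 − 1/3z).

Need |R(x)|<1, x<0.
x=-1.55: |R|=0.0220
R=−1: 1+2/3x = −1+1/3x ⇒ -1/3x=2 ⇒ x=2/(-1/3)=-6.0000
Confirm numerically:
  x=-5.444: |R|=0.93415 <1
  x=-5.368: |R|=0.92447 <1
  x=-5.211: |R|=0.90391 <1
  x=-3.712: |R|=0.65912 <1
  x=-6.302: |R|=1.03247 >1
  x=-6.300: |R|=1.03226 >1
So |R|<1 on (-6.0000, 0).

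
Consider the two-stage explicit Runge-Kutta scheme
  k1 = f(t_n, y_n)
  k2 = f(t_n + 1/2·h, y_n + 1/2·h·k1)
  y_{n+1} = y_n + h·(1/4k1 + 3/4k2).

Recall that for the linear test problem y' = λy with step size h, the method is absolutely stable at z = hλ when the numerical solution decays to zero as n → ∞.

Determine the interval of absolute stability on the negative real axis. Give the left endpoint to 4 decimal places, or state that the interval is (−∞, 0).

Test eqn y'=λy, z=hλ:
  k1=λy_n ⇒ h·k1=z·y_n;  k2=λ(1+1/2z)y_n ⇒ h·k2=z(1+1/2z)y_n
  y_{n+1}/y_n = 1 + 1/4z + 3/4z(1+1/2z) = 1 + z + 3/8z²
  R(z) = 1 + z + 3/8z².

Solve |R(x)|<1 on ℝ⁻.
x=-1.73: |R|=0.3923
R=1: x+3/8x²=0 ⇒ x=−8/3=-2.6667; min R=1−1/(4·3/8)=0.3333>−1
Confirm numerically:
  x=-2.569: |R|=0.90591 <1
  x=-2.095: |R|=0.55088 <1
  x=-1.759: |R|=0.40128 <1
  x=-1.169: |R|=0.34346 <1
  x=-3.163: |R|=1.58871 >1
  x=-2.699: |R|=1.03273 >1
Stable set (-2.6667, 0).

z∈(-2.6667,0).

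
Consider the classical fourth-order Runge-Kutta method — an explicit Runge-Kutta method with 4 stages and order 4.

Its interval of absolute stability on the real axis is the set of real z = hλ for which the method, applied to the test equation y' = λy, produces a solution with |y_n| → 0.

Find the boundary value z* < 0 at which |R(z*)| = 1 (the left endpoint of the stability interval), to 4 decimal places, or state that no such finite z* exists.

Set f=λy, z=hλ:
  order 4, 4-stage ⇒ R(z)=1+z+z^2/2+z^3/6+z^4/24
  (e.g. R(-1.65)=0.27140, |R|=0.27140)

Need |R(x)|<1, x<0.
x=-1.65: |R|=0.2714
|R(-2.82)|=1.0536 |R(-1.75)|=0.2788 |R(-1.73)|=0.2767
Bisect:
  x_lo=-3.4880 |R|=2.6899  x_hi=-0.3180 |R|=0.7276
  mid=-1.90300 |R|=0.30556 →hi
  mid=-2.69552 |R|=0.87287 →hi
  mid=-3.09178 |R|=1.56935 →lo
  mid=-2.89365 |R|=1.17604 →lo
  mid=-2.79459 |R|=1.01410 →lo
  mid=-2.74505 |R|=0.94101 →hi
  mid=-2.76982 |R|=0.97692 →hi
  mid=-2.78220 |R|=0.99535 →hi
  ...
  [-2.78530,-2.78510] ⇒ x*=-2.7853
Interval (-2.7853, 0).

left endpoint -2.7853.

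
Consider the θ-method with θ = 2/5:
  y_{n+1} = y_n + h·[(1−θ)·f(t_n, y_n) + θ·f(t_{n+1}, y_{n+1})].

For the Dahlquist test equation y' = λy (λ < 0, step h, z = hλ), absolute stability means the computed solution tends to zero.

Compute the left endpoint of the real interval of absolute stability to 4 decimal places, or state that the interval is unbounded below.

With y'=λy (z=hλ):
  y_{n+1} = y_n + z·[3/5·y_n + 2/5·y_{n+1}] ⇒ (1 − 2/5z)y_{n+1} = (1 + 3/5z)y_n
  so R(z) = (1 + 3/5z)/(1 − 2/5z).

Find x<0 with |R(x)|<1.
x=-0.57: |R|=0.5358
R=−1: 1+3/5x = −1+2/5x ⇒ -1/5x=2 ⇒ x=2/(-1/5)=-10.0000
Confirm numerically:
  x=-8.838: |R|=0.94876 <1
  x=-8.574: |R|=0.93561 <1
  x=-7.488: |R|=0.87425 <1
  x=-6.394: |R|=0.79728 <1
  x=-10.259: |R|=1.01015 >1
  x=-10.152: |R|=1.00601 >1
  x=-10.025: |R|=1.00100 >1
So |R|<1 on (-10.0000, 0).

z* = -10.0000.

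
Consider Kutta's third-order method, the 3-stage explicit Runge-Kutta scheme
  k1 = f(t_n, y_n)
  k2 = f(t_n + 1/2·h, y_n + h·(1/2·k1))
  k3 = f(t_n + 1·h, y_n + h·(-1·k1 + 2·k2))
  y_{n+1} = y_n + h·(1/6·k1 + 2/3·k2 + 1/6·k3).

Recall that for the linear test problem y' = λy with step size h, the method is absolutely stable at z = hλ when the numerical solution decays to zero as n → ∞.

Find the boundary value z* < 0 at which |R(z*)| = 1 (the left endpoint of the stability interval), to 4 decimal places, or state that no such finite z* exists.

Test eqn y'=λy, z=hλ:
  order 3, 3-stage ⇒ R(z)=1+z+z^2/2+z^3/6
  (e.g. R(-0.94)=0.36337, |R|=0.36337)

Boundary: |R(x)|=1, x<0.
x=-0.94: |R|=0.3634
|R(-2.31)|=0.6963 |R(-0.78)|=0.4451 |R(-0.61)|=0.5382
Bisect:
  x_lo=-3.2759 |R|=2.7695  x_hi=-0.2499 |R|=0.7787
  mid=-1.76293 |R|=0.12215 →hi
  mid=-2.51944 |R|=1.01104 →lo
  mid=-2.14119 |R|=0.48496 →hi
  mid=-2.33032 |R|=0.72421 →hi
  mid=-2.42488 |R|=0.86126 →hi
  mid=-2.47216 |R|=0.93450 →hi
  mid=-2.49580 |R|=0.97236 →hi
  mid=-2.50762 |R|=0.99160 →hi
  mid=-2.51353 |R|=1.00129 →lo
  ...
  [-2.51279,-2.51261] ⇒ x*=-2.5127
Interval (-2.5127, 0).

z* = -2.5127.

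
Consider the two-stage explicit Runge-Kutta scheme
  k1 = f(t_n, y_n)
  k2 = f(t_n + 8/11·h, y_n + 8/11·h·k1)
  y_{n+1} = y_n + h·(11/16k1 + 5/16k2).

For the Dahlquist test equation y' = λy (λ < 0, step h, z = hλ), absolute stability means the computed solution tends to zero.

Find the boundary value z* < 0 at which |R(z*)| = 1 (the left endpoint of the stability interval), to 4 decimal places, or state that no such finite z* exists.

With y'=λy (z=hλ):
  k1=λy_n ⇒ h·k1=z·y_n;  k2=λ(1+8/11z)y_n ⇒ h·k2=z(1+8/11z)y_n
  y_{n+1}/y_n = 1 + 11/16z + 5/16z(1+8/11z) = 1 + z + 5/22z²
  Hence R(z) = 1 + z + 5/22z².

Solve |R(x)|<1 on ℝ⁻.
x=-1.03: |R|=0.2111
R=1: x+5/22x²=0 ⇒ x=−22/5=-4.4000; min R=1−1/(4·5/22)=-0.1000>−1
Confirm numerically:
  x=-4.075: |R|=0.69901 <1
  x=-3.738: |R|=0.43760 <1
  x=-3.395: |R|=0.22455 <1
  x=-2.749: |R|=0.03150 <1
  x=-4.983: |R|=1.66025 >1
  x=-4.816: |R|=1.45533 >1
  x=-4.480: |R|=1.08145 >1
So |R|<1 on (-4.4000, 0).

left endpoint -4.4000.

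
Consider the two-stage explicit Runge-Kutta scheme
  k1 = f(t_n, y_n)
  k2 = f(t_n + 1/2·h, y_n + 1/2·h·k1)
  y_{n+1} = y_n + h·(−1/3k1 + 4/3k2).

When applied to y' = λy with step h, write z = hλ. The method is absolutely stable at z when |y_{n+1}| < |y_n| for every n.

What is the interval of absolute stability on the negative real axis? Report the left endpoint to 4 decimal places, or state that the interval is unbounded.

Test eqn y'=λy, z=hλ:
  k1=λy_n ⇒ h·k1=z·y_n;  k2=λ(1+1/2z)y_n ⇒ h·k2=z(1+1/2z)y_n
  y_{n+1}/y_n = 1 − 1/3z + 4/3z(1+1/2z) = 1 + z + 2/3z²
  Hence R(z) = 1 + z + 2/3z².

Boundary: |R(x)|=1, x<0.
x=-0.86: |R|=0.6331
R=1: x+2/3x²=0 ⇒ x=−3/2=-1.5000; min R=1−1/(4·2/3)=0.6250>−1
Confirm numerically:
  x=-1.361: |R|=0.87388 <1
  x=-1.186: |R|=0.75173 <1
  x=-0.868: |R|=0.63428 <1
  x=-0.712: |R|=0.62596 <1
  x=-1.822: |R|=1.39112 >1
  x=-1.700: |R|=1.22667 >1
Stable set (-1.5000, 0).

(-1.5000, 0).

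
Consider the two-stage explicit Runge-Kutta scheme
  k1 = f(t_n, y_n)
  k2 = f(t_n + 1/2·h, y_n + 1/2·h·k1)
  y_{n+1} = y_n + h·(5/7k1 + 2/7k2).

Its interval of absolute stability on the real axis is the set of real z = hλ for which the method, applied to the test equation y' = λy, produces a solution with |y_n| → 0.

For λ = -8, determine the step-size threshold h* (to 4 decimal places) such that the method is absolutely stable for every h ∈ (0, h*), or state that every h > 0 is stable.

(-7.0000,0); λ=-8 ⇒ h* = (7)/8 = 0.8750.

On y'=λy, z=hλ:
  k1=λy_n ⇒ h·k1=z·y_n;  k2=λ(1+1/2z)y_n ⇒ h·k2=z(1+1/2z)y_n
  y_{n+1}/y_n = 1 + 5/7z + 2/7z(1+1/2z) = 1 + z + 1/7z²
  R(z) = 1 + z + 1/7z².

Find x<0 with |R(x)|<1.
x=-0.8: |R|=0.2914
R=1: x+1/7x²=0 ⇒ x=−7=-7.0000; min R=1−1/(4·1/7)=-0.7500>−1
Confirm numerically:
  x=-5.893: |R|=0.06806 <1
  x=-5.447: |R|=0.20846 <1
  x=-4.721: |R|=0.53702 <1
  x=-4.180: |R|=0.68394 <1
  x=-7.377: |R|=1.39730 >1
  x=-7.186: |R|=1.19094 >1
So |R|<1 on (-7.0000, 0).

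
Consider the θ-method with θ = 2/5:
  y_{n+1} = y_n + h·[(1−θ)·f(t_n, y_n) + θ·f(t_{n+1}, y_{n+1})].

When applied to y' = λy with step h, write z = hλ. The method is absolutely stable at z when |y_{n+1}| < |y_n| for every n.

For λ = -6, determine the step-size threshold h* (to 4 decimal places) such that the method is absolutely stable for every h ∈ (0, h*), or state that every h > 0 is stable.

(-10.0000,0); λ=-6 ⇒ h* = (10)/6 = 1.6667.

With y'=λy (z=hλ):
  y_{n+1} = y_n + z·[3/5·y_n + 2/5·y_{n+1}] ⇒ (1 − 2/5z)y_{n+1} = (1 + 3/5z)y_n
  R(z) = (1 + 3/5z)/(1 − 2/5z).

Boundary: |R(x)|=1, x<0.
x=-1.37: |R|=0.1150
R=−1: 1+3/5x = −1+2/5x ⇒ -1/5x=2 ⇒ x=2/(-1/5)=-10.0000
Confirm numerically:
  x=-8.213: |R|=0.91660 <1
  x=-7.665: |R|=0.88515 <1
  x=-4.801: |R|=0.64395 <1
  x=-4.284: |R|=0.57871 <1
  x=-10.379: |R|=1.01471 >1
  x=-10.293: |R|=1.01145 >1
  x=-10.020: |R|=1.00080 >1
So |R|<1 on (-10.0000, 0).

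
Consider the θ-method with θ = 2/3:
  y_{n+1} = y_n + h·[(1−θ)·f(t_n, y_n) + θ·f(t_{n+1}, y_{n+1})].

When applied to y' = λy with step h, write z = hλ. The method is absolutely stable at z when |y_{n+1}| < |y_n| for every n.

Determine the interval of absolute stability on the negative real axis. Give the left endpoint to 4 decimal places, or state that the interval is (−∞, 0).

(−∞, 0) — no finite endpoint.

Set f=λy, z=hλ:
  y_{n+1} = y_n + z·[1/3·y_n + 2/3·y_{n+1}] ⇒ (1 − 2/3z)y_{n+1} = (1 + 1/3z)y_n
  ⇒ R(z) = (1 + 1/3z)/(1 − 2/3z).

Solve |R(x)|<1 on ℝ⁻.
x=-1.24: |R|=0.3212
x=-2: |R|=0.1429
x=-10: |R|=0.3043
x=-100: |R|=0.4778
θ=2/3≥1/2 ⇒ |1+1/3x|<|1−2/3x| ∀x<0 ⇒ interval (−∞,0).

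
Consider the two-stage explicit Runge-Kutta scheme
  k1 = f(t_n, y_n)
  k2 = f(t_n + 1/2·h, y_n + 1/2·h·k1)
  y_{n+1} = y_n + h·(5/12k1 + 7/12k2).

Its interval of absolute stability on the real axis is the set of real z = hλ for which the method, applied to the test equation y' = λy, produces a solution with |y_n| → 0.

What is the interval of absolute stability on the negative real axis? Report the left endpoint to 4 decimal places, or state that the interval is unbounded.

z∈(-3.4286,0).

On y'=λy, z=hλ:
  k1=λy_n ⇒ h·k1=z·y_n;  k2=λ(1+1/2z)y_n ⇒ h·k2=z(1+1/2z)y_n
  y_{n+1}/y_n = 1 + 5/12z + 7/12z(1+1/2z) = 1 + z + 7/24z²
  ⇒ R(z) = 1 + z + 7/24z².

Solve |R(x)|<1 on ℝ⁻.
x=-1.31: |R|=0.1905
R=1: x+7/24x²=0 ⇒ x=−24/7=-3.4286; min R=1−1/(4·7/24)=0.1429>−1
Confirm numerically:
  x=-3.013: |R|=0.63480 <1
  x=-2.250: |R|=0.22656 <1
  x=-2.223: |R|=0.21834 <1
  x=-3.828: |R|=1.44596 >1
  x=-3.613: |R|=1.19435 >1
  x=-3.536: |R|=1.11079 >1
Interval (-3.4286, 0).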